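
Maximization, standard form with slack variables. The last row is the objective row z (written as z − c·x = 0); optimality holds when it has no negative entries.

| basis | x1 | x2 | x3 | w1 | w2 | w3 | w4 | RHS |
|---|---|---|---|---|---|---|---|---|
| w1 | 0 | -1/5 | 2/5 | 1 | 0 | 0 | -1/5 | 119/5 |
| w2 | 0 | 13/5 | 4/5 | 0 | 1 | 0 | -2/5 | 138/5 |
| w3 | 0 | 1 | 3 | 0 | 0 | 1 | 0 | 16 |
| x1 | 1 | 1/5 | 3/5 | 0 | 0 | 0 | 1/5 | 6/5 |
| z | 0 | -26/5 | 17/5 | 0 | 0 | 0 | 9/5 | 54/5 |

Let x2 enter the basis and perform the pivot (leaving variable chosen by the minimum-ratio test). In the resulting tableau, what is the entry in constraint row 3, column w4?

Ratio test on column x2 — row 1: entry -1/5 ≤ 0; row 2: (138/5)/(13/5) = 138/13; row 3: 16/1 = 16; row 4: (6/5)/(1/5) = 6. Minimum is 6 at row 4 (x1 leaves); pivot element 1/5.
Divide row 4 by 1/5; eliminate column x2 from the other rows.
Row 3 update in column w4: 0 − 1·1 = -1.

-1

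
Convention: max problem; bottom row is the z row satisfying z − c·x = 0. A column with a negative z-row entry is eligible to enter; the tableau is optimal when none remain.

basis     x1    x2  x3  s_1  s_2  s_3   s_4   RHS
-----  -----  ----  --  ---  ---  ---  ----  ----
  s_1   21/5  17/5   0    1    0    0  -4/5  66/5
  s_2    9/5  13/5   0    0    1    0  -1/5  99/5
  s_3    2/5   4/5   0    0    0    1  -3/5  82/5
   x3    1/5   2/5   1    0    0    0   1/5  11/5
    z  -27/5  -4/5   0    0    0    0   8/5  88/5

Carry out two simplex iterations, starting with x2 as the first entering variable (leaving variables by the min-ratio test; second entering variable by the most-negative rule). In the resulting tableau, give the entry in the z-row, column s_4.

Ratio test on column x2 — row 1: (66/5)/(17/5) = 66/17; row 2: (99/5)/(13/5) = 99/13; row 3: (82/5)/(4/5) = 41/2; row 4: (11/5)/(2/5) = 11/2. Minimum is 66/17 at row 1 (s_1 leaves); pivot element 17/5.
Divide row 1 by 17/5; eliminate column x2 from the other rows.
Second iteration: most negative z-row entry is -75/17 in column x1, so x1 enters.
Ratio test on column x1 — row 1: (66/17)/(21/17) = 22/7; row 2: entry -24/17 ≤ 0; row 3: entry -10/17 ≤ 0; row 4: entry -5/17 ≤ 0. Minimum is 22/7 at row 1 (x2 leaves); pivot element 21/17.
Divide row 1 by 21/17; eliminate column x1 from the other rows.
After both pivots, the entry at the z-row, column s_4 is 4/7.

4/7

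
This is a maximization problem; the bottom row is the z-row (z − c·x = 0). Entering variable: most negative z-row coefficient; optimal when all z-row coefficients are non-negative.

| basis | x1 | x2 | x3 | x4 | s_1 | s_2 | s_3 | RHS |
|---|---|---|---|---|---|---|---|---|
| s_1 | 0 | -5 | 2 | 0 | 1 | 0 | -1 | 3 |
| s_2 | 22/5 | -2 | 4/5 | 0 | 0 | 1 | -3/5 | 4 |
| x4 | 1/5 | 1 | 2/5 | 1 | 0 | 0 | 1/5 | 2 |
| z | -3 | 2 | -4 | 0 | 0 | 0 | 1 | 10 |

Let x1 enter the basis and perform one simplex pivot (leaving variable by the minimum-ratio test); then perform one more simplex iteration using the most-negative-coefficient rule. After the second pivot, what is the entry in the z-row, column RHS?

197/11

Ratio test on column x1 — row 1: entry 0 ≤ 0; row 2: 4/(22/5) = 10/11; row 3: 2/(1/5) = 10. Minimum is 10/11 at row 2 (s_2 leaves); pivot element 22/5.
Divide row 2 by 22/5; eliminate column x1 from the other rows.
Second iteration: most negative z-row entry is -38/11 in column x3, so x3 enters.
Ratio test on column x3 — row 1: 3/2 = 3/2; row 2: (10/11)/(2/11) = 5; row 3: (20/11)/(4/11) = 5. Minimum is 3/2 at row 1 (s_1 leaves); pivot element 2.
Divide row 1 by 2; eliminate column x3 from the other rows.
After both pivots, the entry at the z-row, column RHS is 197/11.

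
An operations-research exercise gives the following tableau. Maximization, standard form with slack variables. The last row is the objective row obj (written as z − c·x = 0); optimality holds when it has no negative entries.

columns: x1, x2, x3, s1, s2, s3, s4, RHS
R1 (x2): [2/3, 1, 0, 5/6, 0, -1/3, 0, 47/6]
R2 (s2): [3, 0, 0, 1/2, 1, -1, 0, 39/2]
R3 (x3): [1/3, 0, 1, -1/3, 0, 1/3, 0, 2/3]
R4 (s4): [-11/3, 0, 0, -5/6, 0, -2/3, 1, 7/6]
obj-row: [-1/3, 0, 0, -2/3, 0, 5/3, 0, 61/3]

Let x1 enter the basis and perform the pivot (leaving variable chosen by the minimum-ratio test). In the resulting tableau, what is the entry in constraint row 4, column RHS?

17/2

Ratio test on column x1 — row 1: (47/6)/(2/3) = 47/4; row 2: (39/2)/3 = 13/2; row 3: (2/3)/(1/3) = 2; row 4: entry -11/3 ≤ 0. Minimum is 2 at row 3 (x3 leaves); pivot element 1/3.
Divide row 3 by 1/3; eliminate column x1 from the other rows.
Row 4 update in column RHS: 7/6 − (-11/3)·2 = 17/2.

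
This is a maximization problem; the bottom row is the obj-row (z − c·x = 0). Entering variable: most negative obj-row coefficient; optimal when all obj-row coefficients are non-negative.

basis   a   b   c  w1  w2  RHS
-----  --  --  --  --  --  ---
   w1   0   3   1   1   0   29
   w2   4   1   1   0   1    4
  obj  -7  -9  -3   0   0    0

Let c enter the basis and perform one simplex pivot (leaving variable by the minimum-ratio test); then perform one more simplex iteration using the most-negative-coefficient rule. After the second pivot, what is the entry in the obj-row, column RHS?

Ratio test on column c — row 1: 29/1 = 29; row 2: 4/1 = 4. Minimum is 4 at row 2 (w2 leaves); pivot element 1.
Divide row 2 by 1; eliminate column c from the other rows.
Second iteration: most negative obj-row entry is -6 in column b, so b enters.
Ratio test on column b — row 1: 25/2 = 25/2; row 2: 4/1 = 4. Minimum is 4 at row 2 (c leaves); pivot element 1.
Divide row 2 by 1; eliminate column b from the other rows.
After both pivots, the entry at the obj-row, column RHS is 36.

36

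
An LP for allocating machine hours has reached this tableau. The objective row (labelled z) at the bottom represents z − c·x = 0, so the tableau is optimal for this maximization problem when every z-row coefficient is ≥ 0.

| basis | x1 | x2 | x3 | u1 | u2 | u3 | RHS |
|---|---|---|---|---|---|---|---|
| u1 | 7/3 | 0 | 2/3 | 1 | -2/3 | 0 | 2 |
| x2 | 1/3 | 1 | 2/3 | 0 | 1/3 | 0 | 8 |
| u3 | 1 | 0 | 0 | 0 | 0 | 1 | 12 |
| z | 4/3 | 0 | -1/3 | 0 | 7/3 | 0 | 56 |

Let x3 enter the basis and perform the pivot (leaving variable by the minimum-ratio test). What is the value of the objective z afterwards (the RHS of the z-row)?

57

Ratio test on column x3 — row 1: 2/(2/3) = 3; row 2: 8/(2/3) = 12; row 3: entry 0 ≤ 0. Minimum is 3 at row 1 (u1 leaves); pivot element 2/3.
Pivot on row 1; the z-row RHS becomes 56 − (-1/3)·3 = 57.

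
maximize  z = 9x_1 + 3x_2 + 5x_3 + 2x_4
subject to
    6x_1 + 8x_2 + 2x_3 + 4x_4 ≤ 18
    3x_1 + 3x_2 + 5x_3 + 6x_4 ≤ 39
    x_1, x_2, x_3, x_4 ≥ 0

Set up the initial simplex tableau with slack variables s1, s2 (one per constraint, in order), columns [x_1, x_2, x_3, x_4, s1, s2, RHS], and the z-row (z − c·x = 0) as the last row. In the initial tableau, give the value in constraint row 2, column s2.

Slack s2 belongs to constraint 2; its column is the unit vector e_2, so the entry in row 2 is 1.

1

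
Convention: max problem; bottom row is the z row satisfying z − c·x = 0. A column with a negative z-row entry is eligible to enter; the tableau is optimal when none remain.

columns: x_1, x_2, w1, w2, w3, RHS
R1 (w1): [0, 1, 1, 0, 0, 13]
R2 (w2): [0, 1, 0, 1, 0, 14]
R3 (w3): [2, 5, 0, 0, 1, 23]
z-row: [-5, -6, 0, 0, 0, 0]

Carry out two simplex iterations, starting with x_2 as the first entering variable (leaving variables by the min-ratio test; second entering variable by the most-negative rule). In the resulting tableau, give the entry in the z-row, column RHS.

Ratio test on column x_2 — row 1: 13/1 = 13; row 2: 14/1 = 14; row 3: 23/5 = 23/5. Minimum is 23/5 at row 3 (w3 leaves); pivot element 5.
Divide row 3 by 5; eliminate column x_2 from the other rows.
Second iteration: most negative z-row entry is -13/5 in column x_1, so x_1 enters.
Ratio test on column x_1 — row 1: entry -2/5 ≤ 0; row 2: entry -2/5 ≤ 0; row 3: (23/5)/(2/5) = 23/2. Minimum is 23/2 at row 3 (x_2 leaves); pivot element 2/5.
Divide row 3 by 2/5; eliminate column x_1 from the other rows.
After both pivots, the entry at the z-row, column RHS is 115/2.

115/2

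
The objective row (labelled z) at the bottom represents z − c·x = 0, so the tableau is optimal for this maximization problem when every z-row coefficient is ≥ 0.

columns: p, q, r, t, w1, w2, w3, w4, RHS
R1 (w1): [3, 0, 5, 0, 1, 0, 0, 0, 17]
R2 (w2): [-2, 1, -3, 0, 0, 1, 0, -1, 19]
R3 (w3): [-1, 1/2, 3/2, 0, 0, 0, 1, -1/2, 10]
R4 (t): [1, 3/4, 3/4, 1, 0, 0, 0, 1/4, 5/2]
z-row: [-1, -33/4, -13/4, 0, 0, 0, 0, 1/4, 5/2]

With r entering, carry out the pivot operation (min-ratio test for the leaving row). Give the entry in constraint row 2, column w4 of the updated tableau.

0

Ratio test on column r — row 1: 17/5 = 17/5; row 2: entry -3 ≤ 0; row 3: 10/(3/2) = 20/3; row 4: (5/2)/(3/4) = 10/3. Minimum is 10/3 at row 4 (t leaves); pivot element 3/4.
Divide row 4 by 3/4; eliminate column r from the other rows.
Row 2 update in column w4: -1 − (-3)·(1/3) = 0.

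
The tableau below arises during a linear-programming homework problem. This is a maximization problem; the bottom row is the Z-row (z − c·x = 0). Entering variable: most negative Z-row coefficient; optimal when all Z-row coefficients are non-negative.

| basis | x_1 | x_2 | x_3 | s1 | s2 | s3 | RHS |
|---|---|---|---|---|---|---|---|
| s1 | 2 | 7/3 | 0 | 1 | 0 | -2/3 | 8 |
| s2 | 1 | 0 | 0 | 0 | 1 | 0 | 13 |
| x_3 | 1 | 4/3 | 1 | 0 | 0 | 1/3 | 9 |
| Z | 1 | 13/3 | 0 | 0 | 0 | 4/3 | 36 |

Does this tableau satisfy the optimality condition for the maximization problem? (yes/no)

yes

Every Z-row coefficient is ≥ 0, so the tableau is optimal.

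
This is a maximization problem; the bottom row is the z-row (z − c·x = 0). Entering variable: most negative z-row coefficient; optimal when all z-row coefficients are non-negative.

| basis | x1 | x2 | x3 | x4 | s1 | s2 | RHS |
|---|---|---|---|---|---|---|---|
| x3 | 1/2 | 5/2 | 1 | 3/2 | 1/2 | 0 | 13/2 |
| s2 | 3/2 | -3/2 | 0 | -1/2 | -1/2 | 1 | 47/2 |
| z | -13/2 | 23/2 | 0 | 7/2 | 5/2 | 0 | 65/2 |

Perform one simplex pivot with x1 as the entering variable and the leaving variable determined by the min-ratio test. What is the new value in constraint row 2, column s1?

Ratio test on column x1 — row 1: (13/2)/(1/2) = 13; row 2: (47/2)/(3/2) = 47/3. Minimum is 13 at row 1 (x3 leaves); pivot element 1/2.
Divide row 1 by 1/2; eliminate column x1 from the other rows.
Row 2 update in column s1: -1/2 − (3/2)·1 = -2.

-2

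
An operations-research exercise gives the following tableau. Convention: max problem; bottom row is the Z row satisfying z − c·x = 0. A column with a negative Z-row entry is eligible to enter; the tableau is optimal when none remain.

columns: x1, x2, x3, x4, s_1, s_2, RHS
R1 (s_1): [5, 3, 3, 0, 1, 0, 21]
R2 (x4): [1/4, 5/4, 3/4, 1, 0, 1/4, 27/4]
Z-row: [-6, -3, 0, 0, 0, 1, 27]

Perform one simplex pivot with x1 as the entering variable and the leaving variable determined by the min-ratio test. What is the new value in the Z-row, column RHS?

261/5

Ratio test on column x1 — row 1: 21/5 = 21/5; row 2: (27/4)/(1/4) = 27. Minimum is 21/5 at row 1 (s_1 leaves); pivot element 5.
Divide row 1 by 5; eliminate column x1 from the other rows.
Z-row update in column RHS: 27 − (-6)·(21/5) = 261/5.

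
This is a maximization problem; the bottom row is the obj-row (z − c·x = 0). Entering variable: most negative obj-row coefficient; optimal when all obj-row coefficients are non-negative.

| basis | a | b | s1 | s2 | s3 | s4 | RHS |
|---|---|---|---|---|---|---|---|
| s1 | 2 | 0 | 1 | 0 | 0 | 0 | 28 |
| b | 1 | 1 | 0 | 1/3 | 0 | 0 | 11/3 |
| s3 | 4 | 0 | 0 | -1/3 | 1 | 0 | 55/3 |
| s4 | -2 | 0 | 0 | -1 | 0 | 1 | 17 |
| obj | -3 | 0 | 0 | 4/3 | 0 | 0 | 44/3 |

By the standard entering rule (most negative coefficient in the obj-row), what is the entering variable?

Negative obj-row entries: a: -3.
The most negative is -3 in column a, so a enters.

a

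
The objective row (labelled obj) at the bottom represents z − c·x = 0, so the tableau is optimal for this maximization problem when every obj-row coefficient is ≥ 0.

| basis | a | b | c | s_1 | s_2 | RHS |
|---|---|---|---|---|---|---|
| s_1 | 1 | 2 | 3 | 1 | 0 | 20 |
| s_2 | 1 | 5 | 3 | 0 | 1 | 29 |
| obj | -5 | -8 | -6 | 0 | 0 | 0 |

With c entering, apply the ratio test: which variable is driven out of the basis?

s_1

Column c entries and ratios — s_1: 20/3 = 20/3; s_2: 29/3 = 29/3.
Smallest ratio is 20/3 in the row of s_1, so s_1 leaves.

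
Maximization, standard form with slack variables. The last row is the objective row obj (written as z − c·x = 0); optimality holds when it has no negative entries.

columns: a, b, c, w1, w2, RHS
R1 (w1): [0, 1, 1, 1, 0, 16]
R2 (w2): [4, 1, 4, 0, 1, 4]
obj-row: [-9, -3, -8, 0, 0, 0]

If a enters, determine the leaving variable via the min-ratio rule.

w2

Column a entries and ratios — w1: 0 ≤ 0, skip; w2: 4/4 = 1.
Smallest ratio is 1 in the row of w2, so w2 leaves.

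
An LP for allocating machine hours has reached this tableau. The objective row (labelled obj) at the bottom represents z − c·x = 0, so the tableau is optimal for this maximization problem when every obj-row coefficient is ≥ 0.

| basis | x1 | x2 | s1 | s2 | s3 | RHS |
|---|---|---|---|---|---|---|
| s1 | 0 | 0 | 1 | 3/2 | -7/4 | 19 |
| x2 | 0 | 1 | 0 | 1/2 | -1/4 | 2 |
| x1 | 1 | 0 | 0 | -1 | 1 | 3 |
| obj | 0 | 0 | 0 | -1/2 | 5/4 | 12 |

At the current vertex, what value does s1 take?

s1 is basic (row 1); its value is the RHS of that row, 19.

19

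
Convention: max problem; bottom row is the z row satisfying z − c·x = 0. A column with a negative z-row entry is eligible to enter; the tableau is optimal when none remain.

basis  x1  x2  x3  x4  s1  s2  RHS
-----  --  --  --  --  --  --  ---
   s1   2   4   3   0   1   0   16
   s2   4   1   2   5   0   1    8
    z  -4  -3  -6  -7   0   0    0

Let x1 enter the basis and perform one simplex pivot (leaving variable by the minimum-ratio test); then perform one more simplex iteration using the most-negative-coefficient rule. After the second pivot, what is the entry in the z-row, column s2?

3

Ratio test on column x1 — row 1: 16/2 = 8; row 2: 8/4 = 2. Minimum is 2 at row 2 (s2 leaves); pivot element 4.
Divide row 2 by 4; eliminate column x1 from the other rows.
Second iteration: most negative z-row entry is -4 in column x3, so x3 enters.
Ratio test on column x3 — row 1: 12/2 = 6; row 2: 2/(1/2) = 4. Minimum is 4 at row 2 (x1 leaves); pivot element 1/2.
Divide row 2 by 1/2; eliminate column x3 from the other rows.
After both pivots, the entry at the z-row, column s2 is 3.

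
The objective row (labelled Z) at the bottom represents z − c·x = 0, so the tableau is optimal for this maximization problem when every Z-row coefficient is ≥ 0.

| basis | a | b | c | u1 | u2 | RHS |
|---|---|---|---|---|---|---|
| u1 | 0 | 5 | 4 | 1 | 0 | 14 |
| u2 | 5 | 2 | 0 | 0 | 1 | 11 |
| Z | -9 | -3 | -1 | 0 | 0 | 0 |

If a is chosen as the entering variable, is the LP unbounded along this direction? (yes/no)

Column a has positive entries in row(s) 2, so the ratio test bounds it — not unbounded.

no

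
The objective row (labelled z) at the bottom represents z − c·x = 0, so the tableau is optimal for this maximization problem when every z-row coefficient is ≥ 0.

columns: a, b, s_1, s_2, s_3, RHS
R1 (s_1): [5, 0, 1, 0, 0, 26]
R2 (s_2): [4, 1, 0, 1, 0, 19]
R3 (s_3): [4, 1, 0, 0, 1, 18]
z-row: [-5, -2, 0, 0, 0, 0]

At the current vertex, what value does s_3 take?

18

s_3 is basic (row 3); its value is the RHS of that row, 18.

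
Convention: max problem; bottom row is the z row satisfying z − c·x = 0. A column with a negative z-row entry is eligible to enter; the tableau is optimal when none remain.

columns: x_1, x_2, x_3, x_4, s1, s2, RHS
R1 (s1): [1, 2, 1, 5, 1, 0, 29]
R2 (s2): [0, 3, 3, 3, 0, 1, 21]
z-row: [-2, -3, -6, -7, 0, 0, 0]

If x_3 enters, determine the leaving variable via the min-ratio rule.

s2

Column x_3 entries and ratios — s1: 29/1 = 29; s2: 21/3 = 7.
Smallest ratio is 7 in the row of s2, so s2 leaves.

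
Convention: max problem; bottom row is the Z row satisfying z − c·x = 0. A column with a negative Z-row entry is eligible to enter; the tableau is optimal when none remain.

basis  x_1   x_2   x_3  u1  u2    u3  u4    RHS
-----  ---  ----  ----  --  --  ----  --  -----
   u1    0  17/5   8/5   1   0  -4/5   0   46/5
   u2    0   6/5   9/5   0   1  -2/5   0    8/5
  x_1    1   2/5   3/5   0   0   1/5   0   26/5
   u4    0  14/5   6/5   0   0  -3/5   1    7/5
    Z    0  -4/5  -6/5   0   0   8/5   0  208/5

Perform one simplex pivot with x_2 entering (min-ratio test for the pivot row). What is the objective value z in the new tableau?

42

Ratio test on column x_2 — row 1: (46/5)/(17/5) = 46/17; row 2: (8/5)/(6/5) = 4/3; row 3: (26/5)/(2/5) = 13; row 4: (7/5)/(14/5) = 1/2. Minimum is 1/2 at row 4 (u4 leaves); pivot element 14/5.
Pivot on row 4; the Z-row RHS becomes 208/5 − (-4/5)·(1/2) = 42.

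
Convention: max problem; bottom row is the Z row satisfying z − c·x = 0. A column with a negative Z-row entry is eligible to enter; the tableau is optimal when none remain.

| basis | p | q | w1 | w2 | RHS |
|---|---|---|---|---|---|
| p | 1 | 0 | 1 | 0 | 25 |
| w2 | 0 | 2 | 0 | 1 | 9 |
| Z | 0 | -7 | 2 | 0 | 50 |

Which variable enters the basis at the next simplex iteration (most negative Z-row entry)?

q

Negative Z-row entries: q: -7.
The most negative is -7 in column q, so q enters.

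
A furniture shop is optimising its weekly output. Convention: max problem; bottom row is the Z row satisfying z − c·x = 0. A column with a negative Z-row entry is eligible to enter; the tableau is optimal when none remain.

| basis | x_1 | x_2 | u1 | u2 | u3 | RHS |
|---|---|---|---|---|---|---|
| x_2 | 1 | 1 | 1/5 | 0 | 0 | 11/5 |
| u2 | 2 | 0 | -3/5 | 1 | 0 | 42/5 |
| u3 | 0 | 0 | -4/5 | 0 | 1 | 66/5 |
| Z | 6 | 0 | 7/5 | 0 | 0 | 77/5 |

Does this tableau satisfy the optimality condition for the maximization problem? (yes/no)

yes

Every Z-row coefficient is ≥ 0, so the tableau is optimal.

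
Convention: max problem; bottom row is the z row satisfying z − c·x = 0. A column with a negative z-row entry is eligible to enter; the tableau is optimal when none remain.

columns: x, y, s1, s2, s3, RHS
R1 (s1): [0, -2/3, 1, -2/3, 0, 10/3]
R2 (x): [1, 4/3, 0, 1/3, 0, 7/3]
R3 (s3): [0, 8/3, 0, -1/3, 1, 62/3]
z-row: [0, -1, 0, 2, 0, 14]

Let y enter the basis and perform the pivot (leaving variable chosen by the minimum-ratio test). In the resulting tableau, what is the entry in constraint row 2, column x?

Ratio test on column y — row 1: entry -2/3 ≤ 0; row 2: (7/3)/(4/3) = 7/4; row 3: (62/3)/(8/3) = 31/4. Minimum is 7/4 at row 2 (x leaves); pivot element 4/3.
Divide row 2 by 4/3; eliminate column y from the other rows.
In the new row 2, the x entry is the old entry divided by the pivot: 1/(4/3) = 3/4.

3/4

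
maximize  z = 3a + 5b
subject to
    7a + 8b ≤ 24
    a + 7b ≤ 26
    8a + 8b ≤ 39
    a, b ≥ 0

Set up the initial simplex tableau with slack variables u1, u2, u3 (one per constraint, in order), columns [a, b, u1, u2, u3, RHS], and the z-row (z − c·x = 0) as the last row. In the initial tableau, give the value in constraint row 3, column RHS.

The RHS of constraint 3 is b_3 = 39.

39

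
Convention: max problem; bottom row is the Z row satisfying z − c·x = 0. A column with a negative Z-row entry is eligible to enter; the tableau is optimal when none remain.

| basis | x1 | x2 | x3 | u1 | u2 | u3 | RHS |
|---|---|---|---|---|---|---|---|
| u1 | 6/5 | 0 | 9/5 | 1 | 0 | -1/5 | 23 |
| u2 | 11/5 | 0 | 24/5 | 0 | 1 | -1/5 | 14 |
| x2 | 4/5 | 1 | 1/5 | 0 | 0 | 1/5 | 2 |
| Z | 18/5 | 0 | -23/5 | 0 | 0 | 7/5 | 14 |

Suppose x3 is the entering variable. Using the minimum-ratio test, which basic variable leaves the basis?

Column x3 entries and ratios — u1: 23/(9/5) = 115/9; u2: 14/(24/5) = 35/12; x2: 2/(1/5) = 10.
Smallest ratio is 35/12 in the row of u2, so u2 leaves.

u2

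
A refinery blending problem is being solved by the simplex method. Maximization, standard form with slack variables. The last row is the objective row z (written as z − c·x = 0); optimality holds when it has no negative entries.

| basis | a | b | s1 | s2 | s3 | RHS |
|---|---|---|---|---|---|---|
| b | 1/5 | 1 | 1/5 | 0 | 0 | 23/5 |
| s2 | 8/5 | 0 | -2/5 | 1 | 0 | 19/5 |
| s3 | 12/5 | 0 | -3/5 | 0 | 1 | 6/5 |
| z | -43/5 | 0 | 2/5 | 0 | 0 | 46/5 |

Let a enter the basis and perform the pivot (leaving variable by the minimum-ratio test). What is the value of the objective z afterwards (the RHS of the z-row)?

Ratio test on column a — row 1: (23/5)/(1/5) = 23; row 2: (19/5)/(8/5) = 19/8; row 3: (6/5)/(12/5) = 1/2. Minimum is 1/2 at row 3 (s3 leaves); pivot element 12/5.
Pivot on row 3; the z-row RHS becomes 46/5 − (-43/5)·(1/2) = 27/2.

27/2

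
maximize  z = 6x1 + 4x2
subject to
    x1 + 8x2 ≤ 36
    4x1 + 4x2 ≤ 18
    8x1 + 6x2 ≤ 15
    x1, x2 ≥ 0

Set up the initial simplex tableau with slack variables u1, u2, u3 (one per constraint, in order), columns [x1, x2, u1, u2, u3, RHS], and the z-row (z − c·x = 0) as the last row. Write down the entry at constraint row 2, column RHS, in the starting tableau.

The RHS of constraint 2 is b_2 = 18.

18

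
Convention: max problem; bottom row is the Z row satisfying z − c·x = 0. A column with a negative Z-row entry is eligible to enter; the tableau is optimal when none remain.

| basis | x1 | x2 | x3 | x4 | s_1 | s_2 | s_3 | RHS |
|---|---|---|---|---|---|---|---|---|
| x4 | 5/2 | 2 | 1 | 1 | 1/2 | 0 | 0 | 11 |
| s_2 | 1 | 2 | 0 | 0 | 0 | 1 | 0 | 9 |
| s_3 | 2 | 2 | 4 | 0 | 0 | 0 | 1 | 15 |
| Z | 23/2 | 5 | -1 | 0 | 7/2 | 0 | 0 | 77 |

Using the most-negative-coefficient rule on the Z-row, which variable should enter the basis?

x3

Negative Z-row entries: x3: -1.
The most negative is -1 in column x3, so x3 enters.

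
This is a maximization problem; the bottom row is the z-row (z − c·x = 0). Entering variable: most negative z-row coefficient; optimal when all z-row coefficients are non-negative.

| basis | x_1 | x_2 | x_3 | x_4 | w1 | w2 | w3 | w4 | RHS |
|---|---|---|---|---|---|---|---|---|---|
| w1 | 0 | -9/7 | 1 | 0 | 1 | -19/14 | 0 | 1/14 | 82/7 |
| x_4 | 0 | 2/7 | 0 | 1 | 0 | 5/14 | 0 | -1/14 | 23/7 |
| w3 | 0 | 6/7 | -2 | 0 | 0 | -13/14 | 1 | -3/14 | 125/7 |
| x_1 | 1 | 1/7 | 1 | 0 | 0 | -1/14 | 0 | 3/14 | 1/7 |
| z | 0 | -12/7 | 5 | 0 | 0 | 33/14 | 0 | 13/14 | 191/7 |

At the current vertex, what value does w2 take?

0

w2 is not in the basis, so in the current basic feasible solution w2 = 0.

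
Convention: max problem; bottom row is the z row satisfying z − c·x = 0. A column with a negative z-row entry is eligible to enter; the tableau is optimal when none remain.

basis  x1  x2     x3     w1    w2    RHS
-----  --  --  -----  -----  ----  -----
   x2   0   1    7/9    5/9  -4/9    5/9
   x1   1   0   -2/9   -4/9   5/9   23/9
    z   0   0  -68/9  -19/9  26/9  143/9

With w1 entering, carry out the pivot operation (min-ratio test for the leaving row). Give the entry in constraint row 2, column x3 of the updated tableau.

2/5

Ratio test on column w1 — row 1: (5/9)/(5/9) = 1; row 2: entry -4/9 ≤ 0. Minimum is 1 at row 1 (x2 leaves); pivot element 5/9.
Divide row 1 by 5/9; eliminate column w1 from the other rows.
Row 2 update in column x3: -2/9 − (-4/9)·(7/5) = 2/5.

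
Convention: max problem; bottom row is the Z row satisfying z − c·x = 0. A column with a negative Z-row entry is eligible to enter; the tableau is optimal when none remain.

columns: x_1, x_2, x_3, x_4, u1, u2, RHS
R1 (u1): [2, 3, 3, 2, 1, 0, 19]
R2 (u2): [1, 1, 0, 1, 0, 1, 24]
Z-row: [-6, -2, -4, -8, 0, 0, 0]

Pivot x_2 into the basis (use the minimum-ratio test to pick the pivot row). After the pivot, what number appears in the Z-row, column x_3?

Ratio test on column x_2 — row 1: 19/3 = 19/3; row 2: 24/1 = 24. Minimum is 19/3 at row 1 (u1 leaves); pivot element 3.
Divide row 1 by 3; eliminate column x_2 from the other rows.
Z-row update in column x_3: -4 − (-2)·1 = -2.

-2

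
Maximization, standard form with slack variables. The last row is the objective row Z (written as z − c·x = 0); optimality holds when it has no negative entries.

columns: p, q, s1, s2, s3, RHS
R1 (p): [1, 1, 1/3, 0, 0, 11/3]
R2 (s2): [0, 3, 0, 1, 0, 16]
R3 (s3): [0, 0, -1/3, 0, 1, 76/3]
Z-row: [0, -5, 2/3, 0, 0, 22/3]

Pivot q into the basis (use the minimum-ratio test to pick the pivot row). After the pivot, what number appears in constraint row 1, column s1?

1/3

Ratio test on column q — row 1: (11/3)/1 = 11/3; row 2: 16/3 = 16/3; row 3: entry 0 ≤ 0. Minimum is 11/3 at row 1 (p leaves); pivot element 1.
Divide row 1 by 1; eliminate column q from the other rows.
In the new row 1, the s1 entry is the old entry divided by the pivot: (1/3)/1 = 1/3.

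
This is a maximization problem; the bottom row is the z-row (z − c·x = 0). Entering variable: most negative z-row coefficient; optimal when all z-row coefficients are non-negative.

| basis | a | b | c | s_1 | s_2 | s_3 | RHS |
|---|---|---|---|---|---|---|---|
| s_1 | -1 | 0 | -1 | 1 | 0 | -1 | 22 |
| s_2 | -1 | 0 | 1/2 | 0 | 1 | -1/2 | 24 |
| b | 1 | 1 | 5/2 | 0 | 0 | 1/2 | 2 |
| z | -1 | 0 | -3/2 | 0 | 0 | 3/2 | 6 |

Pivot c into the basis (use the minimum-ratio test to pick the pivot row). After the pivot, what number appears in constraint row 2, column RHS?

118/5

Ratio test on column c — row 1: entry -1 ≤ 0; row 2: 24/(1/2) = 48; row 3: 2/(5/2) = 4/5. Minimum is 4/5 at row 3 (b leaves); pivot element 5/2.
Divide row 3 by 5/2; eliminate column c from the other rows.
Row 2 update in column RHS: 24 − (1/2)·(4/5) = 118/5.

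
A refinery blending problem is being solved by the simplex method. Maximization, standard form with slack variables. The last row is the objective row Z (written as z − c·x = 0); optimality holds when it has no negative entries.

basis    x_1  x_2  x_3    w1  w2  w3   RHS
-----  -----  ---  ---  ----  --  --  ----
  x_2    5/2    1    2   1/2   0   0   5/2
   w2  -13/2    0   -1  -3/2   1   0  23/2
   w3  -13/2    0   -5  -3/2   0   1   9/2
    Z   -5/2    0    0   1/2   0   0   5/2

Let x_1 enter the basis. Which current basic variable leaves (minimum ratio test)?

Column x_1 entries and ratios — x_2: (5/2)/(5/2) = 1; w2: -13/2 ≤ 0, skip; w3: -13/2 ≤ 0, skip.
Smallest ratio is 1 in the row of x_2, so x_2 leaves.

x_2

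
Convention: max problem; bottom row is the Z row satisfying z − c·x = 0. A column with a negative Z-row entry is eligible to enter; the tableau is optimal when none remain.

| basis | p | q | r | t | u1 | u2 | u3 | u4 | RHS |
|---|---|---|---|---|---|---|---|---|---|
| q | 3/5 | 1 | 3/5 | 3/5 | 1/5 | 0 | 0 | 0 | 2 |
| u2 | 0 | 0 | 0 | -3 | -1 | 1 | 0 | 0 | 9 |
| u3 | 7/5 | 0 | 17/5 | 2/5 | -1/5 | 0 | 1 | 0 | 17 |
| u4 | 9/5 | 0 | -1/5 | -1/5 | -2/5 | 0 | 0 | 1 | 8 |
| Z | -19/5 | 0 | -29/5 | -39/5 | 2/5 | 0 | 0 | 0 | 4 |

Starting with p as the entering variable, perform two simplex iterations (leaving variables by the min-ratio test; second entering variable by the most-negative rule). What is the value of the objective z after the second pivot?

Ratio test on column p — row 1: 2/(3/5) = 10/3; row 2: entry 0 ≤ 0; row 3: 17/(7/5) = 85/7; row 4: 8/(9/5) = 40/9. Minimum is 10/3 at row 1 (q leaves); pivot element 3/5.
Pivot on row 1; the Z-row RHS becomes 4 − (-19/5)·(10/3) = 50/3.
Next entering variable (most negative Z-row entry -4): t.
Ratio test on column t — row 1: (10/3)/1 = 10/3; row 2: entry -3 ≤ 0; row 3: entry -1 ≤ 0; row 4: entry -2 ≤ 0. Minimum is 10/3 at row 1 (p leaves); pivot element 1.
After the second pivot the Z-row RHS is 50/3 − (-4)·(10/3) = 30.

30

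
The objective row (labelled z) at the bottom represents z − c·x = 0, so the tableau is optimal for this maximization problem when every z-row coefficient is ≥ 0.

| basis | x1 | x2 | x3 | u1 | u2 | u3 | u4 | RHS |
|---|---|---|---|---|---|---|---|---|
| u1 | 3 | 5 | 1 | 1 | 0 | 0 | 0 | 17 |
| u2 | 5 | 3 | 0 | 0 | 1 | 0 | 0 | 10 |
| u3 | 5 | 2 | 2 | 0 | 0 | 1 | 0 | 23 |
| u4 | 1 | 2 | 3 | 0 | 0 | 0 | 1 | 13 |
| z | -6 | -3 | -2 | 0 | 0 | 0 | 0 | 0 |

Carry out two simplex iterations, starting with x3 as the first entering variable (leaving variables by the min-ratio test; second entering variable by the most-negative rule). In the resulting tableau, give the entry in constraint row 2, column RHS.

2

Ratio test on column x3 — row 1: 17/1 = 17; row 2: entry 0 ≤ 0; row 3: 23/2 = 23/2; row 4: 13/3 = 13/3. Minimum is 13/3 at row 4 (u4 leaves); pivot element 3.
Divide row 4 by 3; eliminate column x3 from the other rows.
Second iteration: most negative z-row entry is -16/3 in column x1, so x1 enters.
Ratio test on column x1 — row 1: (38/3)/(8/3) = 19/4; row 2: 10/5 = 2; row 3: (43/3)/(13/3) = 43/13; row 4: (13/3)/(1/3) = 13. Minimum is 2 at row 2 (u2 leaves); pivot element 5.
Divide row 2 by 5; eliminate column x1 from the other rows.
After both pivots, the entry at constraint row 2, column RHS is 2.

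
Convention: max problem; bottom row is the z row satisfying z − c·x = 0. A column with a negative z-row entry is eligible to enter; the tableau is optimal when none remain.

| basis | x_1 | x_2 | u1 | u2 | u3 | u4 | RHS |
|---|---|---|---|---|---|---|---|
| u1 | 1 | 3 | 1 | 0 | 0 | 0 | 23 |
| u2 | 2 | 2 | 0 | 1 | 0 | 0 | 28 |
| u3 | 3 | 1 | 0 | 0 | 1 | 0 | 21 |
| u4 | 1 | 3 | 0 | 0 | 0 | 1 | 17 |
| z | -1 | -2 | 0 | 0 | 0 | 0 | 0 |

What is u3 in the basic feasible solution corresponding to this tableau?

u3 is basic (row 3); its value is the RHS of that row, 21.

21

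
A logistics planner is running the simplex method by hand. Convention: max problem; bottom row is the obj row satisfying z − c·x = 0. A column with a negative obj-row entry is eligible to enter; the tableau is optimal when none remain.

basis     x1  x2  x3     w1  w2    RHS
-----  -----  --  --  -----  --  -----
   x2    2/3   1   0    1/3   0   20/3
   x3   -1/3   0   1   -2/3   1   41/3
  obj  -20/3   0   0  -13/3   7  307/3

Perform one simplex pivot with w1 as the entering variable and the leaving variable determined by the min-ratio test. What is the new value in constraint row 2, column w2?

Ratio test on column w1 — row 1: (20/3)/(1/3) = 20; row 2: entry -2/3 ≤ 0. Minimum is 20 at row 1 (x2 leaves); pivot element 1/3.
Divide row 1 by 1/3; eliminate column w1 from the other rows.
Row 2 update in column w2: 1 − (-2/3)·0 = 1.

1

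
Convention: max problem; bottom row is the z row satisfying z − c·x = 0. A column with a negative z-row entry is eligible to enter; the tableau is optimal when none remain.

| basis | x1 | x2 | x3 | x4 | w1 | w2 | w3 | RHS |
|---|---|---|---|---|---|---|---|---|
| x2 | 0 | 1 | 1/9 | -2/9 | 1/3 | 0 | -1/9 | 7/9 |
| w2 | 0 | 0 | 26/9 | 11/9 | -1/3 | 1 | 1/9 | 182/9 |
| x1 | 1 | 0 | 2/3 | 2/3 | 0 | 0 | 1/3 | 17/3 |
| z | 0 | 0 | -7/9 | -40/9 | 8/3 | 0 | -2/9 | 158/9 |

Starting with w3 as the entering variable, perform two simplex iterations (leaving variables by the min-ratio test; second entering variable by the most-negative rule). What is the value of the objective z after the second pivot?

Ratio test on column w3 — row 1: entry -1/9 ≤ 0; row 2: (182/9)/(1/9) = 182; row 3: (17/3)/(1/3) = 17. Minimum is 17 at row 3 (x1 leaves); pivot element 1/3.
Pivot on row 3; the z-row RHS becomes 158/9 − (-2/9)·17 = 64/3.
Next entering variable (most negative z-row entry -4): x4.
Ratio test on column x4 — row 1: entry 0 ≤ 0; row 2: (55/3)/1 = 55/3; row 3: 17/2 = 17/2. Minimum is 17/2 at row 3 (w3 leaves); pivot element 2.
After the second pivot the z-row RHS is 64/3 − (-4)·(17/2) = 166/3.

166/3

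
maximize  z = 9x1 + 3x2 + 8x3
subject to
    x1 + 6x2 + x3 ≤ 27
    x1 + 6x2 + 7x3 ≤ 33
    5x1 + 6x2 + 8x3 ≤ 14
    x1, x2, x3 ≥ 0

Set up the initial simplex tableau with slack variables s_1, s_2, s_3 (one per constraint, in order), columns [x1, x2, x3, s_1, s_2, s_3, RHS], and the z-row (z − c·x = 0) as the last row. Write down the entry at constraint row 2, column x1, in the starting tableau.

Constraint 2 has coefficient 1 on x1.

1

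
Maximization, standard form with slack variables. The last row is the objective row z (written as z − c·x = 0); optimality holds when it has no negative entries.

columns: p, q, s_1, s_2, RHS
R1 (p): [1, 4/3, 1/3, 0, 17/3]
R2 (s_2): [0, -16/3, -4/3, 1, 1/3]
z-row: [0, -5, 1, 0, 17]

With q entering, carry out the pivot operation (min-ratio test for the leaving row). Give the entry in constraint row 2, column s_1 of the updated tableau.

Ratio test on column q — row 1: (17/3)/(4/3) = 17/4; row 2: entry -16/3 ≤ 0. Minimum is 17/4 at row 1 (p leaves); pivot element 4/3.
Divide row 1 by 4/3; eliminate column q from the other rows.
Row 2 update in column s_1: -4/3 − (-16/3)·(1/4) = 0.

0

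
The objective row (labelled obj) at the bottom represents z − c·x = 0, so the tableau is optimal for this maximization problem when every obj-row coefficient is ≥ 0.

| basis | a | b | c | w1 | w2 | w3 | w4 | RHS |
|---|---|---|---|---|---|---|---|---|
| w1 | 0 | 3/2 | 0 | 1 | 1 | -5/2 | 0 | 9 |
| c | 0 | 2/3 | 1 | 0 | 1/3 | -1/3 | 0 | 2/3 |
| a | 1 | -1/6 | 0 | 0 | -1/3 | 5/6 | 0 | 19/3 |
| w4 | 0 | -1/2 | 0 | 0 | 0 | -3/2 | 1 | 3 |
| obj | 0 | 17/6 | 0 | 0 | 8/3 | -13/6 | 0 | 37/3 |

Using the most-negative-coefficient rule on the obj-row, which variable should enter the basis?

Negative obj-row entries: w3: -13/6.
The most negative is -13/6 in column w3, so w3 enters.

w3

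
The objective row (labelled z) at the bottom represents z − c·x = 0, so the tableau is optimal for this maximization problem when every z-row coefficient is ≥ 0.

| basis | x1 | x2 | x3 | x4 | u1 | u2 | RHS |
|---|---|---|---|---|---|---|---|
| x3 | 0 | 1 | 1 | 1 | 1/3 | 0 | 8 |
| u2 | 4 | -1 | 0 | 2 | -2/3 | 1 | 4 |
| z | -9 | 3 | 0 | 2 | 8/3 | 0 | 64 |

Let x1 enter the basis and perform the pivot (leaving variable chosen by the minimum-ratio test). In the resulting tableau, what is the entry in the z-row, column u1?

Ratio test on column x1 — row 1: entry 0 ≤ 0; row 2: 4/4 = 1. Minimum is 1 at row 2 (u2 leaves); pivot element 4.
Divide row 2 by 4; eliminate column x1 from the other rows.
z-row update in column u1: 8/3 − (-9)·(-1/6) = 7/6.

7/6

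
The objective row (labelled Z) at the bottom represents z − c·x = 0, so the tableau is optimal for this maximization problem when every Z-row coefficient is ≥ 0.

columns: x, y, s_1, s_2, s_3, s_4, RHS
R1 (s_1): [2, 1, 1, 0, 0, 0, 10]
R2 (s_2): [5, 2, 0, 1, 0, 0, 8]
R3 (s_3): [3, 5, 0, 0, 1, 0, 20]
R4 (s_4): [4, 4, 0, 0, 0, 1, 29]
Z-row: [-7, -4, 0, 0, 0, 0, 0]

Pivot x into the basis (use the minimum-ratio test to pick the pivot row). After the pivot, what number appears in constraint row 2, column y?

2/5

Ratio test on column x — row 1: 10/2 = 5; row 2: 8/5 = 8/5; row 3: 20/3 = 20/3; row 4: 29/4 = 29/4. Minimum is 8/5 at row 2 (s_2 leaves); pivot element 5.
Divide row 2 by 5; eliminate column x from the other rows.
In the new row 2, the y entry is the old entry divided by the pivot: 2/5 = 2/5.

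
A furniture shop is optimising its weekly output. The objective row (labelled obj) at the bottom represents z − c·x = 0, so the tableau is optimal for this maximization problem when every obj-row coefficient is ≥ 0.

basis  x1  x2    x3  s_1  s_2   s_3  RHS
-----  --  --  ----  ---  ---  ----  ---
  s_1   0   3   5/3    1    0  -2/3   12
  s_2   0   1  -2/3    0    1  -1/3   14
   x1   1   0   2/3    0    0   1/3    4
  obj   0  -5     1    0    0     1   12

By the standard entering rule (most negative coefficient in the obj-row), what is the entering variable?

x2

Negative obj-row entries: x2: -5.
The most negative is -5 in column x2, so x2 enters.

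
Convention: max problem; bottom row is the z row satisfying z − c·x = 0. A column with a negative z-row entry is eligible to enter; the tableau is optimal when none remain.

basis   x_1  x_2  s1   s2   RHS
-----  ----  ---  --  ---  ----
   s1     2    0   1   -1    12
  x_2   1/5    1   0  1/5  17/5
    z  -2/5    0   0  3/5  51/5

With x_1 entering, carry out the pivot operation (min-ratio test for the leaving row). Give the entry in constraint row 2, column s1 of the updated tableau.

-1/10

Ratio test on column x_1 — row 1: 12/2 = 6; row 2: (17/5)/(1/5) = 17. Minimum is 6 at row 1 (s1 leaves); pivot element 2.
Divide row 1 by 2; eliminate column x_1 from the other rows.
Row 2 update in column s1: 0 − (1/5)·(1/2) = -1/10.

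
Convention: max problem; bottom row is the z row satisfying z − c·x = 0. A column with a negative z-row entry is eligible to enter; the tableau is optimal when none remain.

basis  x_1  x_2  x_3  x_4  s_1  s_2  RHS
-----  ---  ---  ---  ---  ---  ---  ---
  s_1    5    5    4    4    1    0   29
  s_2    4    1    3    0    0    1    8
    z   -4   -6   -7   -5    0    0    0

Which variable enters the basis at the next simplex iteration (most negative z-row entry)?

x_3

Negative z-row entries: x_1: -4, x_2: -6, x_3: -7, x_4: -5.
The most negative is -7 in column x_3, so x_3 enters.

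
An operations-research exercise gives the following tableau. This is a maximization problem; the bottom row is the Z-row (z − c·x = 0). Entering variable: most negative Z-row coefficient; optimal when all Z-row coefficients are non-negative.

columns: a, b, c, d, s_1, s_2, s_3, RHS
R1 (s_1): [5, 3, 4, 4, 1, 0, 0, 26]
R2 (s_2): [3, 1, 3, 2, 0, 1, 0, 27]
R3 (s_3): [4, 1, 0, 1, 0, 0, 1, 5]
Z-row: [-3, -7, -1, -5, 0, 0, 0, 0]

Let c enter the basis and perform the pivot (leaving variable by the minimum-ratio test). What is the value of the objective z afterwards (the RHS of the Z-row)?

13/2

Ratio test on column c — row 1: 26/4 = 13/2; row 2: 27/3 = 9; row 3: entry 0 ≤ 0. Minimum is 13/2 at row 1 (s_1 leaves); pivot element 4.
Pivot on row 1; the Z-row RHS becomes 0 − (-1)·(13/2) = 13/2.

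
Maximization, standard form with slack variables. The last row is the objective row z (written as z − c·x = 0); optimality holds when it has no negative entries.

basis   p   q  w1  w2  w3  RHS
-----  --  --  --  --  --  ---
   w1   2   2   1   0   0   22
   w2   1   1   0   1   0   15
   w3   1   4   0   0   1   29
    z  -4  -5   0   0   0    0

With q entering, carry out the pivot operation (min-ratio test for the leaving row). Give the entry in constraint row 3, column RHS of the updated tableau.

Ratio test on column q — row 1: 22/2 = 11; row 2: 15/1 = 15; row 3: 29/4 = 29/4. Minimum is 29/4 at row 3 (w3 leaves); pivot element 4.
Divide row 3 by 4; eliminate column q from the other rows.
In the new row 3, the RHS entry is the old entry divided by the pivot: 29/4 = 29/4.

29/4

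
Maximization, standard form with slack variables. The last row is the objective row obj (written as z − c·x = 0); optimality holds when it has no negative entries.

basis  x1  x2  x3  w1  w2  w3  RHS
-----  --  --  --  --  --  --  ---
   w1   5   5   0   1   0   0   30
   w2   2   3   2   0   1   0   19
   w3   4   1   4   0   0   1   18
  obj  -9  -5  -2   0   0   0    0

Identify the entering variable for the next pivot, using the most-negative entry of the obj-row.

Negative obj-row entries: x1: -9, x2: -5, x3: -2.
The most negative is -9 in column x1, so x1 enters.

x1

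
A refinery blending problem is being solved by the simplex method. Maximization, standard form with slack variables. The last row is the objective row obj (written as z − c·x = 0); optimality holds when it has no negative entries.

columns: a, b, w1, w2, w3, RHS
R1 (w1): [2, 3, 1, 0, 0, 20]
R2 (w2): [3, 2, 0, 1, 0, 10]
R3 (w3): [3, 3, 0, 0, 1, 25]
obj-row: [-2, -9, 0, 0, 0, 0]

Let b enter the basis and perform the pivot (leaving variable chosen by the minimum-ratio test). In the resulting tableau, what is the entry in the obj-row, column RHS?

Ratio test on column b — row 1: 20/3 = 20/3; row 2: 10/2 = 5; row 3: 25/3 = 25/3. Minimum is 5 at row 2 (w2 leaves); pivot element 2.
Divide row 2 by 2; eliminate column b from the other rows.
obj-row update in column RHS: 0 − (-9)·5 = 45.

45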